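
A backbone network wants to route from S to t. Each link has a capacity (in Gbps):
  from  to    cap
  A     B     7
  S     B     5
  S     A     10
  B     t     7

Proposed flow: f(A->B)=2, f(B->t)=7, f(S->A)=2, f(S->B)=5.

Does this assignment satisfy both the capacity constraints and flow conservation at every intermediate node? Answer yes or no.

Every edge has 0 ≤ f(e) ≤ cap(e).
At each intermediate node, inflow equals outflow.

Yes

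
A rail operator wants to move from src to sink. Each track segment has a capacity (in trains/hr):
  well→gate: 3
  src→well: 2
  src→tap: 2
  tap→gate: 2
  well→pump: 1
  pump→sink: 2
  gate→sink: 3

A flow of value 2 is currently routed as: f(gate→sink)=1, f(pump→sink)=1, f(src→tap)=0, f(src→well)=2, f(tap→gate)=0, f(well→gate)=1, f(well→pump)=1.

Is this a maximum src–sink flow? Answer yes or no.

No

Residual path src→tap→gate→sink has bottleneck 2 > 0.
Pushing 2 along it raises the flow to 4, so the given flow is not maximum.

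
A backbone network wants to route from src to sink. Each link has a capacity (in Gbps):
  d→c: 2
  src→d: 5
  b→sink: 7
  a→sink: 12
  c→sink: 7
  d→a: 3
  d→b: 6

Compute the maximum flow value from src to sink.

5

Augment src→d→c→sink: bottleneck 2. Total 2.
Augment src→d→a→sink: bottleneck 3. Total 5.
No augmenting path remains in the residual graph.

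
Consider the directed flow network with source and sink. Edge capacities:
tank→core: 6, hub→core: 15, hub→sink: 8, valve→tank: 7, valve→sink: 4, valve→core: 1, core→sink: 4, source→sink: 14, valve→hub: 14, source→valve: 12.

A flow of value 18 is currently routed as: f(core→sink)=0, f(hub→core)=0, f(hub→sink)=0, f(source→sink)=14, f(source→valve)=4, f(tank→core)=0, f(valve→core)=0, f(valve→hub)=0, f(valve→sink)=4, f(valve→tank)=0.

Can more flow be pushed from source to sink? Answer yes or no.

Yes

Residual path source→valve→hub→sink has bottleneck 8 > 0.
Pushing 8 along it raises the flow to 26, so the given flow is not maximum.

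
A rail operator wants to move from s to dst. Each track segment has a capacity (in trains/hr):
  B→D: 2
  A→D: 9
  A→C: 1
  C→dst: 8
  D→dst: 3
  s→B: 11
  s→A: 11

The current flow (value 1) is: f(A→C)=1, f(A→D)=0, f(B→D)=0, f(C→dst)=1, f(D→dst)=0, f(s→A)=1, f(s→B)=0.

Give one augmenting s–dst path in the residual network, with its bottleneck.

Residual along s→A→D→dst: s→A: 10, A→D: 9, D→dst: 3.
Bottleneck = min = 3.

s→A→D→dst, bottleneck 3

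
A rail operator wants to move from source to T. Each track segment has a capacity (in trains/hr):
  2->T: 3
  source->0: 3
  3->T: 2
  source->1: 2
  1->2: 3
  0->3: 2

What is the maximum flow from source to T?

4

Augment source->1->2->T: bottleneck 2. Total 2.
Augment source->0->3->T: bottleneck 2. Total 4.
No augmenting path remains in the residual graph.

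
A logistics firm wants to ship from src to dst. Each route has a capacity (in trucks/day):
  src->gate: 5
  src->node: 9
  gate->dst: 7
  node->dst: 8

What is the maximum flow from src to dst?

13

Augment src->node->dst: bottleneck 8. Total 8.
Augment src->gate->dst: bottleneck 5. Total 13.
No augmenting path remains in the residual graph.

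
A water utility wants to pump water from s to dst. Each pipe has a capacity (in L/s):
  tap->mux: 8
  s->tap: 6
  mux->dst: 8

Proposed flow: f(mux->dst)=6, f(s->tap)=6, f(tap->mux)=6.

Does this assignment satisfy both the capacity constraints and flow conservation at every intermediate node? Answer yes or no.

Every edge has 0 ≤ f(e) ≤ cap(e).
At each intermediate node, inflow equals outflow.

Yes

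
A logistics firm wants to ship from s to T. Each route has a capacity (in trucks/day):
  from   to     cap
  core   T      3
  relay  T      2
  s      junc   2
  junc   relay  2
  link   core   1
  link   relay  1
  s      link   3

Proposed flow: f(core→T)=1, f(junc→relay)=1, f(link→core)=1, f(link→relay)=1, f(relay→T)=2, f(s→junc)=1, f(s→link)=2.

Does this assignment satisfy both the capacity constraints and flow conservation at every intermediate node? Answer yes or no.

Yes

Every edge has 0 ≤ f(e) ≤ cap(e).
At each intermediate node, inflow equals outflow.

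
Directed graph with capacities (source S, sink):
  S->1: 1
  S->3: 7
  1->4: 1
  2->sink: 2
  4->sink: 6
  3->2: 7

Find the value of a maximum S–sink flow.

Augment S->3->2->sink: bottleneck 2. Total 2.
Augment S->1->4->sink: bottleneck 1. Total 3.
No augmenting path remains in the residual graph.

3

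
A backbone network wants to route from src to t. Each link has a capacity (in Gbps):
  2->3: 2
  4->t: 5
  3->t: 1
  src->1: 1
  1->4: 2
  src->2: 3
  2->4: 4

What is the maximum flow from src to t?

4

Augment src->1->4->t: bottleneck 1. Total 1.
Augment src->2->4->t: bottleneck 3. Total 4.
No augmenting path remains in the residual graph.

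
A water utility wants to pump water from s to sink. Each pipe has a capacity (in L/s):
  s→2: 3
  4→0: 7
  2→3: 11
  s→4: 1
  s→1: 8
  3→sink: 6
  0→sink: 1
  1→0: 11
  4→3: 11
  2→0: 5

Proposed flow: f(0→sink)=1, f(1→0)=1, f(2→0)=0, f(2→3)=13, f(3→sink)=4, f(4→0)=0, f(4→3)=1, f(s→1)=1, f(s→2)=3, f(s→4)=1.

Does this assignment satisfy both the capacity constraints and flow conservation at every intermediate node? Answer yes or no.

Capacity violated on 2→3: flow 13 > capacity 11.

No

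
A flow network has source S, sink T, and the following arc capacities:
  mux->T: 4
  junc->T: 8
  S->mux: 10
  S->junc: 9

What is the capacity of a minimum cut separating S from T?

12

Max flow = 12 (via 2 augmenting paths).
In the residual at optimum, the set reachable from S is {S, junc, mux}.
Cut edges: junc->T (cap 8), mux->T (cap 4). Sum = 12.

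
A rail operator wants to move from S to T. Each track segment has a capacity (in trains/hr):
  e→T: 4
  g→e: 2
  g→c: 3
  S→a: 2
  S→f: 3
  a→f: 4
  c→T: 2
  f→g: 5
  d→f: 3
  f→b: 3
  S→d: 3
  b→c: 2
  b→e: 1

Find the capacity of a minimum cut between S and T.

5

Max flow = 5 (via 4 augmenting paths).
In the residual at optimum, the set reachable from S is {S, a, b, c, d, f, g}.
Cut edges: b→e (cap 1), g→e (cap 2), c→T (cap 2). Sum = 5.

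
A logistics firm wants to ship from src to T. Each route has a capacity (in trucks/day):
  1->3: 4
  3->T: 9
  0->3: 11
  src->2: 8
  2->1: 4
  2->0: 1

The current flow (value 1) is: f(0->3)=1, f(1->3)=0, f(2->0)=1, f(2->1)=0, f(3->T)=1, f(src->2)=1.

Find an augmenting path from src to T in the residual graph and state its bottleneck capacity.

Residual along src->2->1->3->T: src->2: 7, 2->1: 4, 1->3: 4, 3->T: 8.
Bottleneck = min = 4.

src->2->1->3->T, bottleneck 4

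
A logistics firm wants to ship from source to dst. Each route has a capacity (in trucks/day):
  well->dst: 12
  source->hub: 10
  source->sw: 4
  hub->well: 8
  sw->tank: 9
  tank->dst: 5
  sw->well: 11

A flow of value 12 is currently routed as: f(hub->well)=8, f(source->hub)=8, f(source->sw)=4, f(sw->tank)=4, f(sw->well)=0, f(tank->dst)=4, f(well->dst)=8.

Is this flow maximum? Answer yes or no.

Yes

Residual reachable from source: {hub, source}; dst is not reachable.
Saturated cut: source->sw, hub->well with total capacity 12 = current flow value. Flow is maximum.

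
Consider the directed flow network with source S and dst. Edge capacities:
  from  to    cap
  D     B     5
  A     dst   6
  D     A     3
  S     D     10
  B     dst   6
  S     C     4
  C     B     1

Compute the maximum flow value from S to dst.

9

Augment S→C→B→dst: bottleneck 1. Total 1.
Augment S→D→B→dst: bottleneck 5. Total 6.
Augment S→D→A→dst: bottleneck 3. Total 9.
No augmenting path remains in the residual graph.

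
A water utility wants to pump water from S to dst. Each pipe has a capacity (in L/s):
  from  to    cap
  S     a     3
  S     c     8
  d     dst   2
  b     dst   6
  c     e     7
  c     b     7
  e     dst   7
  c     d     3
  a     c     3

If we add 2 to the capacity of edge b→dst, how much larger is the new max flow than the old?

0

Original max flow = 11.
Edge b→dst does not cross the min cut (source side {S}), so extra capacity there cannot help.
New max flow = 11. Increase = 0.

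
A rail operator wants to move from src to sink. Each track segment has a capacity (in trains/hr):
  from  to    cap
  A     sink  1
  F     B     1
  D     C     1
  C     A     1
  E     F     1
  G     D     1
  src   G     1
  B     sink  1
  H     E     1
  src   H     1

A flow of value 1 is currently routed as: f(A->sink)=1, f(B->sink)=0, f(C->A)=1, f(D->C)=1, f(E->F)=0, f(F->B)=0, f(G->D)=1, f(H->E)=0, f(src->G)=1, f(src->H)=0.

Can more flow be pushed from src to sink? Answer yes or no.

Yes

Residual path src->H->E->F->B->sink has bottleneck 1 > 0.
Pushing 1 along it raises the flow to 2, so the given flow is not maximum.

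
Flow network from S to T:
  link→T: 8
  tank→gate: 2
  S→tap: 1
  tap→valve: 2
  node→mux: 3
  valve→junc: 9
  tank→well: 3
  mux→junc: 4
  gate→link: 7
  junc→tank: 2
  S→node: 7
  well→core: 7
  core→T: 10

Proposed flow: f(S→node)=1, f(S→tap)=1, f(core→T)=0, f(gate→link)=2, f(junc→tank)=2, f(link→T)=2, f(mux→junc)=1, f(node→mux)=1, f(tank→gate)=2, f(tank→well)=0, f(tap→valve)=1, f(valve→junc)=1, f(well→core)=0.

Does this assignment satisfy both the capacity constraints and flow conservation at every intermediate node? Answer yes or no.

Yes

Every edge has 0 ≤ f(e) ≤ cap(e).
At each intermediate node, inflow equals outflow.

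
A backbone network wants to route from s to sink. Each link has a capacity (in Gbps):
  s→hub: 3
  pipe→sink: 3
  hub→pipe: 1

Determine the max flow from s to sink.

1

Augment s→hub→pipe→sink: bottleneck 1. Total 1.
No augmenting path remains in the residual graph.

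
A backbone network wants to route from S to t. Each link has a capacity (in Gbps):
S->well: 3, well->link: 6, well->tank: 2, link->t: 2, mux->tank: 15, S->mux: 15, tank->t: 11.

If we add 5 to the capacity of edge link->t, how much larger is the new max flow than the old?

Original max flow = 13.
After raising cap(link->t), augmenting paths through that edge carry 1 more unit.
New max flow = 14. Increase = 1.

1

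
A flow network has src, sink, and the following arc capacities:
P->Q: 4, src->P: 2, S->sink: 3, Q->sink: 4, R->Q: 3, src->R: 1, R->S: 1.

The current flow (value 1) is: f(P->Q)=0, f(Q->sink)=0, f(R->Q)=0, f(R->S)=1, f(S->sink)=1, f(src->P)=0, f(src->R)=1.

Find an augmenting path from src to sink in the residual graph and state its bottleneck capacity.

Residual along src->P->Q->sink: src->P: 2, P->Q: 4, Q->sink: 4.
Bottleneck = min = 2.

src->P->Q->sink, bottleneck 2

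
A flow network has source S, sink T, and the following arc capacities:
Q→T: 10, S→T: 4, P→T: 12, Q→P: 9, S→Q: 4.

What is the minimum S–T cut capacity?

Max flow = 8 (via 2 augmenting paths).
In the residual at optimum, the set reachable from S is {S}.
Cut edges: S→Q (cap 4), S→T (cap 4). Sum = 8.

8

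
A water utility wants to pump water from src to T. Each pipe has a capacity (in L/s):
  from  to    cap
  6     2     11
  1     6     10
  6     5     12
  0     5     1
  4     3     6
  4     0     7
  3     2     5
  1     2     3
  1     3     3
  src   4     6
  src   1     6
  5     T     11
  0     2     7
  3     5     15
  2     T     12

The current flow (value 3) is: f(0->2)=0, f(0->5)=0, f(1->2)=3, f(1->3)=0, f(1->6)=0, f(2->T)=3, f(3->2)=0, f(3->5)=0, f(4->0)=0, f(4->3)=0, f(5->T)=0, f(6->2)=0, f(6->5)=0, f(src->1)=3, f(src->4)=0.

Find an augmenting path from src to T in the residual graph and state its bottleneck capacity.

src->4->0->5->T, bottleneck 1

Residual along src->4->0->5->T: src->4: 6, 4->0: 7, 0->5: 1, 5->T: 11.
Bottleneck = min = 1.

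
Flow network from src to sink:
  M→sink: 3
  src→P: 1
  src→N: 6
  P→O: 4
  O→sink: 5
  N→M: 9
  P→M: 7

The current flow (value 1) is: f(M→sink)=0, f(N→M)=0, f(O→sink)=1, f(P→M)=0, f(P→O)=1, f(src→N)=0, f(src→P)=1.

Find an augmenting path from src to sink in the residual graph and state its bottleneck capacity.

src→N→M→sink, bottleneck 3

Residual along src→N→M→sink: src→N: 6, N→M: 9, M→sink: 3.
Bottleneck = min = 3.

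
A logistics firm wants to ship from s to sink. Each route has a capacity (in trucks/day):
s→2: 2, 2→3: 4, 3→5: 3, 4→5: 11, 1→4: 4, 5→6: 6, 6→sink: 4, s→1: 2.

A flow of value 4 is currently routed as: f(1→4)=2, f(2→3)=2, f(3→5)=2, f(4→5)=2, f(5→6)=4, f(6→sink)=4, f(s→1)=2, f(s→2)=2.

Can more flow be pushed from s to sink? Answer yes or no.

Residual reachable from s: {s}; sink is not reachable.
Saturated cut: s→2, s→1 with total capacity 4 = current flow value. Flow is maximum.

No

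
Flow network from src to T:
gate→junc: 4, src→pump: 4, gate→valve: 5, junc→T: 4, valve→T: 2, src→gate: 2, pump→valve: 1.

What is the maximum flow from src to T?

Augment src→pump→valve→T: bottleneck 1. Total 1.
Augment src→gate→valve→T: bottleneck 1. Total 2.
Augment src→gate→junc→T: bottleneck 1. Total 3.
No augmenting path remains in the residual graph.

3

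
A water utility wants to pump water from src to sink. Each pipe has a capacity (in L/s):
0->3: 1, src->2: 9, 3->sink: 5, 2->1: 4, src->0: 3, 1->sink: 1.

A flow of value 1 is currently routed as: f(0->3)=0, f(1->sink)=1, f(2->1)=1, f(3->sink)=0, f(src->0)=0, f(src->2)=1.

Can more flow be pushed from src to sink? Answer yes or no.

Yes

Residual path src->0->3->sink has bottleneck 1 > 0.
Pushing 1 along it raises the flow to 2, so the given flow is not maximum.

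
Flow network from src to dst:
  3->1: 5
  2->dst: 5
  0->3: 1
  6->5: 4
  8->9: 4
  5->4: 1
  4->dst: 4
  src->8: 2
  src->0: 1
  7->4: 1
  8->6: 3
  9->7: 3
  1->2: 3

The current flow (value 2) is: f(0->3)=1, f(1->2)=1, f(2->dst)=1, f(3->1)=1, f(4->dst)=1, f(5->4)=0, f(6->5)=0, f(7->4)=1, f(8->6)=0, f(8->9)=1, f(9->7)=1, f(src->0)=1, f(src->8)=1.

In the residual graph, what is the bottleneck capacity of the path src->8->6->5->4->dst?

Residual capacities along the path: src->8: 1, 8->6: 3, 6->5: 4, 5->4: 1, 4->dst: 3.
Minimum is 1.

1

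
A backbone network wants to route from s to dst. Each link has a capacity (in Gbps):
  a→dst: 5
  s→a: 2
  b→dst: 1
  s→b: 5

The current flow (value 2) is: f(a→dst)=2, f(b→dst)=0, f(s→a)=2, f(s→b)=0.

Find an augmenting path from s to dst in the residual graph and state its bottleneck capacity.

s→b→dst, bottleneck 1

Residual along s→b→dst: s→b: 5, b→dst: 1.
Bottleneck = min = 1.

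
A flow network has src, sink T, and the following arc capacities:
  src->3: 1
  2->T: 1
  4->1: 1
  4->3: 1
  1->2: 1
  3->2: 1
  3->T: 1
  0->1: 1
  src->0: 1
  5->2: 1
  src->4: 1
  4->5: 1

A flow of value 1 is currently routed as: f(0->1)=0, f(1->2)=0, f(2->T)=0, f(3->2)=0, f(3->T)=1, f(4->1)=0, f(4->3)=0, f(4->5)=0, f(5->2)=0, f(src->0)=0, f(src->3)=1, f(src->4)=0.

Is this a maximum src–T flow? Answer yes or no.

No

Residual path src->4->3->2->T has bottleneck 1 > 0.
Pushing 1 along it raises the flow to 2, so the given flow is not maximum.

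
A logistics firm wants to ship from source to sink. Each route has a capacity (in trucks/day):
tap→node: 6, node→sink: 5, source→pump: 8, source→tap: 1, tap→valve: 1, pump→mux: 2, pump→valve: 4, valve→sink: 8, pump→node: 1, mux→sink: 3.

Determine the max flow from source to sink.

Augment source→tap→node→sink: bottleneck 1. Total 1.
Augment source→pump→mux→sink: bottleneck 2. Total 3.
Augment source→pump→node→sink: bottleneck 1. Total 4.
Augment source→pump→valve→sink: bottleneck 4. Total 8.
No augmenting path remains in the residual graph.

8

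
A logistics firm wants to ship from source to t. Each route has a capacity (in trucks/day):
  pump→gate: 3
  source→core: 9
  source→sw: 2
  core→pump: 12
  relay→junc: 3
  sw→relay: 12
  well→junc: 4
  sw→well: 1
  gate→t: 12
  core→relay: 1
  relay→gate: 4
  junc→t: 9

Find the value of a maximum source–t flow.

Augment source→core→pump→gate→t: bottleneck 3. Total 3.
Augment source→core→relay→gate→t: bottleneck 1. Total 4.
Augment source→sw→relay→gate→t: bottleneck 2. Total 6.
No augmenting path remains in the residual graph.

6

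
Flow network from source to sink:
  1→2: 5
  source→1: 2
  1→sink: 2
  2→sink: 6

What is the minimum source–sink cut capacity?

Max flow = 2 (via 1 augmenting path).
In the residual at optimum, the set reachable from source is {source}.
Cut edges: source→1 (cap 2). Sum = 2.

2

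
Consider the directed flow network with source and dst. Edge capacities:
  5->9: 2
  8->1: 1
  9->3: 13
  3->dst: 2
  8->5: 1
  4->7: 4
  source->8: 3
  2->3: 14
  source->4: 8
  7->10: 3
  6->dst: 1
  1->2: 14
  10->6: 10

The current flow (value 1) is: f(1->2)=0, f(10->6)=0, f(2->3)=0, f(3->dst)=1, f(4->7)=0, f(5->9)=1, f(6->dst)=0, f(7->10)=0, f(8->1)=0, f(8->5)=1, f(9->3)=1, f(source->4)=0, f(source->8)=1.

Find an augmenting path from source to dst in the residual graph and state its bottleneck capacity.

Residual along source->8->1->2->3->dst: source->8: 2, 8->1: 1, 1->2: 14, 2->3: 14, 3->dst: 1.
Bottleneck = min = 1.

source->8->1->2->3->dst, bottleneck 1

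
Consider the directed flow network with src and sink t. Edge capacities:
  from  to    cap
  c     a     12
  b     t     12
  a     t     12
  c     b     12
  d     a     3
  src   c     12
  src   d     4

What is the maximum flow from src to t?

15

Augment src→c→b→t: bottleneck 12. Total 12.
Augment src→d→a→t: bottleneck 3. Total 15.
No augmenting path remains in the residual graph.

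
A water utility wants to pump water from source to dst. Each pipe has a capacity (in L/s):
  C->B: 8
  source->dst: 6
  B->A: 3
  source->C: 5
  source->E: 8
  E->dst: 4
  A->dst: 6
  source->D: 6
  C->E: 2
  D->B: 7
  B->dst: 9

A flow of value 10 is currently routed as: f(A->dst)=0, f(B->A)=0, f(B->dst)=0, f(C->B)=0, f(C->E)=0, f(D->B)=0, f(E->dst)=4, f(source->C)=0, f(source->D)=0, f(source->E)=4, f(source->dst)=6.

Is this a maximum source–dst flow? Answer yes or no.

No

Residual path source->C->B->dst has bottleneck 5 > 0.
Pushing 5 along it raises the flow to 15, so the given flow is not maximum.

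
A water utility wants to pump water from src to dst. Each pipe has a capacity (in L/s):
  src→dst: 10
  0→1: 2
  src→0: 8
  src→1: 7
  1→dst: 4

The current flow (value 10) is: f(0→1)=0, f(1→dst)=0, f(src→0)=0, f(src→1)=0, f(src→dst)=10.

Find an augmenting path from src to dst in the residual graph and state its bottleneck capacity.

src→1→dst, bottleneck 4

Residual along src→1→dst: src→1: 7, 1→dst: 4.
Bottleneck = min = 4.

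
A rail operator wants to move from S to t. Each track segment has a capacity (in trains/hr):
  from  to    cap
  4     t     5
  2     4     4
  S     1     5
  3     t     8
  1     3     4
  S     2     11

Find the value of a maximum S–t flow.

Augment S→2→4→t: bottleneck 4. Total 4.
Augment S→1→3→t: bottleneck 4. Total 8.
No augmenting path remains in the residual graph.

8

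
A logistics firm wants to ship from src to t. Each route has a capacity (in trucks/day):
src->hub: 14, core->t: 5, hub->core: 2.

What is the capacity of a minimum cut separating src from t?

Max flow = 2 (via 1 augmenting path).
In the residual at optimum, the set reachable from src is {hub, src}.
Cut edges: hub->core (cap 2). Sum = 2.

2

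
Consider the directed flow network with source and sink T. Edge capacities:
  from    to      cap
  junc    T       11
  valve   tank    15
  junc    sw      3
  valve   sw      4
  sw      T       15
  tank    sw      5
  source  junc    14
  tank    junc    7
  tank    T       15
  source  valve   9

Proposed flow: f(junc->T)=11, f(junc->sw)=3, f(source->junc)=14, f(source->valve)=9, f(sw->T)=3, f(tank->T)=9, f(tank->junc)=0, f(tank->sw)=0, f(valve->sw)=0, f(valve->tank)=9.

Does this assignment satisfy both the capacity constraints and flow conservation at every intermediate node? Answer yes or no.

Every edge has 0 ≤ f(e) ≤ cap(e).
At each intermediate node, inflow equals outflow.

Yes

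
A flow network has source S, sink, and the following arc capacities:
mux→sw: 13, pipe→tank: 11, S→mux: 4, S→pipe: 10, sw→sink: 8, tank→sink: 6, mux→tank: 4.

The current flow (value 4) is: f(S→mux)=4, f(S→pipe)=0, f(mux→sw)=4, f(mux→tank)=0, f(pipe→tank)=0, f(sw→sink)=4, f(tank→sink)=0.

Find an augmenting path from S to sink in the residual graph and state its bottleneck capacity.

S→pipe→tank→sink, bottleneck 6

Residual along S→pipe→tank→sink: S→pipe: 10, pipe→tank: 11, tank→sink: 6.
Bottleneck = min = 6.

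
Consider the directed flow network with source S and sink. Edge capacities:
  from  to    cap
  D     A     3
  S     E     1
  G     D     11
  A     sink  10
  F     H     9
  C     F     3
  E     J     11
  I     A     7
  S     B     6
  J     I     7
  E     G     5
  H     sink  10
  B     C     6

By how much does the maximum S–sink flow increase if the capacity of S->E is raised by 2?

2

Original max flow = 4.
After raising cap(S->E), augmenting paths through that edge carry 2 more units.
New max flow = 6. Increase = 2.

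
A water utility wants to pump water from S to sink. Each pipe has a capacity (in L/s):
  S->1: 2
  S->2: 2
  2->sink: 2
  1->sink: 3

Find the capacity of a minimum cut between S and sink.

4

Max flow = 4 (via 2 augmenting paths).
In the residual at optimum, the set reachable from S is {S}.
Cut edges: S->2 (cap 2), S->1 (cap 2). Sum = 4.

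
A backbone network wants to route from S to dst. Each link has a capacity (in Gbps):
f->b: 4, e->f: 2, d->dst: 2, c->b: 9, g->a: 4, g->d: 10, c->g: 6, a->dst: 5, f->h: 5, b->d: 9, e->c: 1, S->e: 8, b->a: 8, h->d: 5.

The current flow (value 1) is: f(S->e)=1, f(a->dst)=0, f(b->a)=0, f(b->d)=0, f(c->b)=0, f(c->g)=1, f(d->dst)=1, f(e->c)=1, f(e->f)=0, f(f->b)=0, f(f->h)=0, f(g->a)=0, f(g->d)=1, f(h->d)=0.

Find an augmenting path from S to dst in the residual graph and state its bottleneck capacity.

Residual along S->e->f->b->d->dst: S->e: 7, e->f: 2, f->b: 4, b->d: 9, d->dst: 1.
Bottleneck = min = 1.

S->e->f->b->d->dst, bottleneck 1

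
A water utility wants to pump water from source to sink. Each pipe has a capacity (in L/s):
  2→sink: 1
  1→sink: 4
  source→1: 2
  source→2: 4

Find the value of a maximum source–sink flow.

3

Augment source→2→sink: bottleneck 1. Total 1.
Augment source→1→sink: bottleneck 2. Total 3.
No augmenting path remains in the residual graph.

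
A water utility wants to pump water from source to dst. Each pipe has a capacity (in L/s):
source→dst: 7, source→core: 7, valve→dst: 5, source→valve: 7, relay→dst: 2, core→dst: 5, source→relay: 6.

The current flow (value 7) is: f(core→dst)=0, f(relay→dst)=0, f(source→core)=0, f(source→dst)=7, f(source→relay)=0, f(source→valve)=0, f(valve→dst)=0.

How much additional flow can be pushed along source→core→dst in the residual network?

5

Residual capacities along the path: source→core: 7, core→dst: 5.
Minimum is 5.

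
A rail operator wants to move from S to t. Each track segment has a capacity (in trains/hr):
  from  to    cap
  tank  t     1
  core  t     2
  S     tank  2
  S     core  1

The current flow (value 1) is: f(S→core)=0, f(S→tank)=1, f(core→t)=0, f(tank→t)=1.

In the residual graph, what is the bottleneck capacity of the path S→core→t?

1

Residual capacities along the path: S→core: 1, core→t: 2.
Minimum is 1.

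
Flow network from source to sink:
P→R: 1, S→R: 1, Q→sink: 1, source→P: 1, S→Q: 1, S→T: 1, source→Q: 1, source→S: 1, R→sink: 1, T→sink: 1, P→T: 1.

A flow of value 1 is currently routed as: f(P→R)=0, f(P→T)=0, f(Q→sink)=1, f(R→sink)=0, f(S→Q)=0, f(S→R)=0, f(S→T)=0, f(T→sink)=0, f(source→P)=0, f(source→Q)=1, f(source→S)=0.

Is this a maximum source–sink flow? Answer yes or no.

No

Residual path source→P→T→sink has bottleneck 1 > 0.
Pushing 1 along it raises the flow to 2, so the given flow is not maximum.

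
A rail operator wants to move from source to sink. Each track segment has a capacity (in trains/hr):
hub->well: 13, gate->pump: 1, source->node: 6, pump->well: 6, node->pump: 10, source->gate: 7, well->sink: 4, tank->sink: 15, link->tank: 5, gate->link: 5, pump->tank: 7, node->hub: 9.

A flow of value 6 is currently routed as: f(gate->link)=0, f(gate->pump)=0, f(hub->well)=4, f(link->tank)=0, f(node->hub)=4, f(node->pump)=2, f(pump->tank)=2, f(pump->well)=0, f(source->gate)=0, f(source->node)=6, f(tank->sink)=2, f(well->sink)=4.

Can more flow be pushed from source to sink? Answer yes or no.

Yes

Residual path source->gate->pump->tank->sink has bottleneck 1 > 0.
Pushing 1 along it raises the flow to 7, so the given flow is not maximum.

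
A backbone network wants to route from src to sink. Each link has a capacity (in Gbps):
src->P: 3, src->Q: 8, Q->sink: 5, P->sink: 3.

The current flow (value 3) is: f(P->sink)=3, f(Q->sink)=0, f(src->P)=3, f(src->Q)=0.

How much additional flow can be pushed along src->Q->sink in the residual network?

5

Residual capacities along the path: src->Q: 8, Q->sink: 5.
Minimum is 5.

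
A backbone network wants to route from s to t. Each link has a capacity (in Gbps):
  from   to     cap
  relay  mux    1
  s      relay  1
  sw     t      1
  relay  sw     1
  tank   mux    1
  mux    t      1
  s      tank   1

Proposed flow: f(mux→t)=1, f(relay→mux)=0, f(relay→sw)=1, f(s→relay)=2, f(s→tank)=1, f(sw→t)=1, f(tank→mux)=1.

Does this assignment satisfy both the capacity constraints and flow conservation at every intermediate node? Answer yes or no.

Capacity violated on s→relay: flow 2 > capacity 1.

No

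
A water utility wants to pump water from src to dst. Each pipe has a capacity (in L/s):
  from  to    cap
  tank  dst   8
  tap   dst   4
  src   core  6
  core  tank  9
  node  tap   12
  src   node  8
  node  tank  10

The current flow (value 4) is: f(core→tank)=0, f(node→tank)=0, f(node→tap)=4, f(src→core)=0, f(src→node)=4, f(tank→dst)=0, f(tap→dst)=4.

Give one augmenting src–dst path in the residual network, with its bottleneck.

src→node→tank→dst, bottleneck 4

Residual along src→node→tank→dst: src→node: 4, node→tank: 10, tank→dst: 8.
Bottleneck = min = 4.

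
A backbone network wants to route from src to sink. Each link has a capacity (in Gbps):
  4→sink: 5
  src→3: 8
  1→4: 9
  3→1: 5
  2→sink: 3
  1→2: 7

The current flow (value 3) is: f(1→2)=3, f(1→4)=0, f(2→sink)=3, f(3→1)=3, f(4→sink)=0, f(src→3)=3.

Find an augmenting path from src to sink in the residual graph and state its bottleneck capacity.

Residual along src→3→1→4→sink: src→3: 5, 3→1: 2, 1→4: 9, 4→sink: 5.
Bottleneck = min = 2.

src→3→1→4→sink, bottleneck 2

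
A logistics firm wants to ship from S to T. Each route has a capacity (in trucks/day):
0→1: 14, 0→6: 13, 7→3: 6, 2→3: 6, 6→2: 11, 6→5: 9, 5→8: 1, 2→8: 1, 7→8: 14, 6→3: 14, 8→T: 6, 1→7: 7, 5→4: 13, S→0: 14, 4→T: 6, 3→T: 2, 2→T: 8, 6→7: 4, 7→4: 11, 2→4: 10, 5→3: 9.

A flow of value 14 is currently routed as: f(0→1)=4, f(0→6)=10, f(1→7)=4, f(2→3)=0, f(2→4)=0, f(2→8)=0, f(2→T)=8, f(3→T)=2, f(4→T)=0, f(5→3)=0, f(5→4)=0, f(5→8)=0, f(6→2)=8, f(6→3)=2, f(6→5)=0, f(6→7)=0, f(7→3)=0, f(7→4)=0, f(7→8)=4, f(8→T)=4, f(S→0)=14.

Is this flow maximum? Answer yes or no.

Residual reachable from S: {S}; T is not reachable.
Saturated cut: S→0 with total capacity 14 = current flow value. Flow is maximum.

Yes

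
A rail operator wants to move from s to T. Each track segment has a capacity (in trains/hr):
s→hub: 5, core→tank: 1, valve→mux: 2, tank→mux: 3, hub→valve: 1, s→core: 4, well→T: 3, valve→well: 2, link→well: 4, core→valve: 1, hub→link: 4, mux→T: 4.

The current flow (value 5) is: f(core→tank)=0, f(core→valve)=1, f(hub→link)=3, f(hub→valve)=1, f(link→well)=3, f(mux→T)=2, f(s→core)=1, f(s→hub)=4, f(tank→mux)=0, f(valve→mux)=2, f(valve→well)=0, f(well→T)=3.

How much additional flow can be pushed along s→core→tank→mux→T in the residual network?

1

Residual capacities along the path: s→core: 3, core→tank: 1, tank→mux: 3, mux→T: 2.
Minimum is 1.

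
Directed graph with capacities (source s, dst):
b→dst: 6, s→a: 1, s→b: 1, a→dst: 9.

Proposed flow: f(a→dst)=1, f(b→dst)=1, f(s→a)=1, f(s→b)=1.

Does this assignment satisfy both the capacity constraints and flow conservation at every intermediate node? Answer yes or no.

Every edge has 0 ≤ f(e) ≤ cap(e).
At each intermediate node, inflow equals outflow.

Yes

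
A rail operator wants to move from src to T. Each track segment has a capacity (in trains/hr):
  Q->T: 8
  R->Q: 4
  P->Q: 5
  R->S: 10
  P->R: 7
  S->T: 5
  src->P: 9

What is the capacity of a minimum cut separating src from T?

Max flow = 9 (via 2 augmenting paths).
In the residual at optimum, the set reachable from src is {src}.
Cut edges: src->P (cap 9). Sum = 9.

9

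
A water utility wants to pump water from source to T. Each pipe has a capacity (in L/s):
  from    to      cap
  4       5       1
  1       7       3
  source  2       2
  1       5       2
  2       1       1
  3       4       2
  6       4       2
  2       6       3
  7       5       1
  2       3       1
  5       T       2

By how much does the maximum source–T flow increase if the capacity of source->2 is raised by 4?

Original max flow = 2.
Even with extra capacity on source->2, another cut of capacity 2 remains binding.
New max flow = 2. Increase = 0.

0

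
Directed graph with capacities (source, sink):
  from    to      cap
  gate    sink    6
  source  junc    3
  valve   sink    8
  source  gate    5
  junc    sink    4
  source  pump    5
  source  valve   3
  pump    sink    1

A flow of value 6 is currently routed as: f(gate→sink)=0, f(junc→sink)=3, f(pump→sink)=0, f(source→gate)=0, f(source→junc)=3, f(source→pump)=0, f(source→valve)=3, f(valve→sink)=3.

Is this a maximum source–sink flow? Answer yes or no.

No

Residual path source→pump→sink has bottleneck 1 > 0.
Pushing 1 along it raises the flow to 7, so the given flow is not maximum.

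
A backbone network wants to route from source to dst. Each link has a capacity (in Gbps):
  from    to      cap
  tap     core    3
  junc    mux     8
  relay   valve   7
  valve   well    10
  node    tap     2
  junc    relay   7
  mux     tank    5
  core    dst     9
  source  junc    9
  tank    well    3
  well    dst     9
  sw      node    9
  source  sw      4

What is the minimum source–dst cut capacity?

Max flow = 11 (via 3 augmenting paths).
In the residual at optimum, the set reachable from source is {node, source, sw}.
Cut edges: node->tap (cap 2), source->junc (cap 9). Sum = 11.

11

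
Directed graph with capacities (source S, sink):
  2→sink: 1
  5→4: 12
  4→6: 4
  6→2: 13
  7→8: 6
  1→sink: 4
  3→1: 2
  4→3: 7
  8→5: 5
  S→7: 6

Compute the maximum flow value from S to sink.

Augment S→7→8→5→4→6→2→sink: bottleneck 1. Total 1.
Augment S→7→8→5→4→3→1→sink: bottleneck 2. Total 3.
No augmenting path remains in the residual graph.

3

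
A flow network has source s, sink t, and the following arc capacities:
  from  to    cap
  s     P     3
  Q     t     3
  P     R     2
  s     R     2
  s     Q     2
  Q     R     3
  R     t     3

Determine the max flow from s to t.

5

Augment s->Q->t: bottleneck 2. Total 2.
Augment s->R->t: bottleneck 2. Total 4.
Augment s->P->R->t: bottleneck 1. Total 5.
No augmenting path remains in the residual graph.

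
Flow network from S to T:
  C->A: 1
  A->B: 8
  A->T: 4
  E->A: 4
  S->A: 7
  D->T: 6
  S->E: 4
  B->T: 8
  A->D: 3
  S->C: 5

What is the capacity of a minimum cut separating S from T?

Max flow = 12 (via 4 augmenting paths).
In the residual at optimum, the set reachable from S is {C, S}.
Cut edges: S->E (cap 4), S->A (cap 7), C->A (cap 1). Sum = 12.

12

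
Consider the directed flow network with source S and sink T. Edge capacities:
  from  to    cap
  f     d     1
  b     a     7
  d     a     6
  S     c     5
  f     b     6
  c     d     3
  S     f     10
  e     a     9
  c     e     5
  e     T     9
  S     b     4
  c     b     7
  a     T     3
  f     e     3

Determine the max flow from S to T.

11

Augment S→c→e→T: bottleneck 5. Total 5.
Augment S→f→e→T: bottleneck 3. Total 8.
Augment S→b→a→T: bottleneck 3. Total 11.
No augmenting path remains in the residual graph.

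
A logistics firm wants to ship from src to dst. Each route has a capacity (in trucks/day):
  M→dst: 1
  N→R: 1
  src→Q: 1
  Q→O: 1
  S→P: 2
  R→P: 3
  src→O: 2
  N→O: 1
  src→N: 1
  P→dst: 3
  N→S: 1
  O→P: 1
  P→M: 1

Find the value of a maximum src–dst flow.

Augment src→O→P→dst: bottleneck 1. Total 1.
Augment src→N→S→P→dst: bottleneck 1. Total 2.
No augmenting path remains in the residual graph.

2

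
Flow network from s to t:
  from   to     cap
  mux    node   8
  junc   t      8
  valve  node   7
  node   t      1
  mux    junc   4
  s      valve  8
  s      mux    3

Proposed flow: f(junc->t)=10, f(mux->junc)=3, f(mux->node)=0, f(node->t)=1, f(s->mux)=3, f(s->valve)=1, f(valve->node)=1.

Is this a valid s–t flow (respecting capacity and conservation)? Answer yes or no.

Capacity violated on junc->t: flow 10 > capacity 8.

No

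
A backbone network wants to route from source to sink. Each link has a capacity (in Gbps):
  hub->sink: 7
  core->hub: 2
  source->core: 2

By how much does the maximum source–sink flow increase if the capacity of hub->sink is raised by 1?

0

Original max flow = 2.
Edge hub->sink does not cross the min cut (source side {source}), so extra capacity there cannot help.
New max flow = 2. Increase = 0.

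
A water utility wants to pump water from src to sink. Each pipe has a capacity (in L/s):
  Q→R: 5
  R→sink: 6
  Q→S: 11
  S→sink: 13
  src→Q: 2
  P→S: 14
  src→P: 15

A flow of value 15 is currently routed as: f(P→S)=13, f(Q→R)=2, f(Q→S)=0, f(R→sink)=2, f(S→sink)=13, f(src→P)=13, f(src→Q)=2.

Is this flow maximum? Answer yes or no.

Residual reachable from src: {P, S, src}; sink is not reachable.
Saturated cut: src→Q, S→sink with total capacity 15 = current flow value. Flow is maximum.

Yes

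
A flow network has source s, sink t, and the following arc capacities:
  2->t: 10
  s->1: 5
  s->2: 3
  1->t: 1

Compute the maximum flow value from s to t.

Augment s->1->t: bottleneck 1. Total 1.
Augment s->2->t: bottleneck 3. Total 4.
No augmenting path remains in the residual graph.

4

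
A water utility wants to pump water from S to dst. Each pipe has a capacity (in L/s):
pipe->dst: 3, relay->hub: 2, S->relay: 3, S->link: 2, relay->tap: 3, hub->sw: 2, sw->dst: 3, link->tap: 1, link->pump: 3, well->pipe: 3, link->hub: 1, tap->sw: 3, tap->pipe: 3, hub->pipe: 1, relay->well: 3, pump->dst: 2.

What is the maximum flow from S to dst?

Augment S->link->pump->dst: bottleneck 2. Total 2.
Augment S->relay->tap->pipe->dst: bottleneck 3. Total 5.
No augmenting path remains in the residual graph.

5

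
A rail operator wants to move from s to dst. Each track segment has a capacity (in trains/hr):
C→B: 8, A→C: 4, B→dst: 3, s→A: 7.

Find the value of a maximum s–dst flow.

3

Augment s→A→C→B→dst: bottleneck 3. Total 3.
No augmenting path remains in the residual graph.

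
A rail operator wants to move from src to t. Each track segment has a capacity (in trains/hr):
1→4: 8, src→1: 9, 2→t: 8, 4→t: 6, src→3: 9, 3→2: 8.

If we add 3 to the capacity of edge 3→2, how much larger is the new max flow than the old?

Original max flow = 14.
Even with extra capacity on 3→2, another cut of capacity 14 remains binding.
New max flow = 14. Increase = 0.

0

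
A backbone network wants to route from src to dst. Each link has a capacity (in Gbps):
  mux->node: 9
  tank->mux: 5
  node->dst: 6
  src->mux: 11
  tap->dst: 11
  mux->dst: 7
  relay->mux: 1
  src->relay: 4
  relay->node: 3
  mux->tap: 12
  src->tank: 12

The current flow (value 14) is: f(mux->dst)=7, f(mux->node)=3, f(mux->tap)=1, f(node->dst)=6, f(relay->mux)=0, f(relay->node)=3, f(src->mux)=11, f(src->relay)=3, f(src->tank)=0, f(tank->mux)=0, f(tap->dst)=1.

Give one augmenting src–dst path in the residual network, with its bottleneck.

Residual along src->relay->mux->tap->dst: src->relay: 1, relay->mux: 1, mux->tap: 11, tap->dst: 10.
Bottleneck = min = 1.

src->relay->mux->tap->dst, bottleneck 1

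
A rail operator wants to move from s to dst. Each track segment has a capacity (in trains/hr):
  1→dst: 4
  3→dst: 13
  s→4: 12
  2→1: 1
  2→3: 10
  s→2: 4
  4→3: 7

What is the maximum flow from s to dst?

11

Augment s→4→3→dst: bottleneck 7. Total 7.
Augment s→2→3→dst: bottleneck 4. Total 11.
No augmenting path remains in the residual graph.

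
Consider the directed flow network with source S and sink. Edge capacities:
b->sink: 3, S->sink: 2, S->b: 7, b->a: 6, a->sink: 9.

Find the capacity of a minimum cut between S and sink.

9

Max flow = 9 (via 3 augmenting paths).
In the residual at optimum, the set reachable from S is {S}.
Cut edges: S->b (cap 7), S->sink (cap 2). Sum = 9.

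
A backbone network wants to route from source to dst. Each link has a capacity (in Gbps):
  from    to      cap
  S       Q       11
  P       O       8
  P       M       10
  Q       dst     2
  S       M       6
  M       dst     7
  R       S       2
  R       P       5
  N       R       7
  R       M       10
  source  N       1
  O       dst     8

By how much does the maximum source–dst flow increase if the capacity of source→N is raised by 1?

Original max flow = 1.
After raising cap(source→N), augmenting paths through that edge carry 1 more unit.
New max flow = 2. Increase = 1.

1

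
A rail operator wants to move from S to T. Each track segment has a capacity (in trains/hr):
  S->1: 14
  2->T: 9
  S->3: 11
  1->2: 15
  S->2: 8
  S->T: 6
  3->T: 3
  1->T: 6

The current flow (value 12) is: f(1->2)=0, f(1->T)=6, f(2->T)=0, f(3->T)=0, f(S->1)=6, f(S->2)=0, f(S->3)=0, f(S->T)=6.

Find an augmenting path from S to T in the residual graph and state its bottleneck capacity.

Residual along S->2->T: S->2: 8, 2->T: 9.
Bottleneck = min = 8.

S->2->T, bottleneck 8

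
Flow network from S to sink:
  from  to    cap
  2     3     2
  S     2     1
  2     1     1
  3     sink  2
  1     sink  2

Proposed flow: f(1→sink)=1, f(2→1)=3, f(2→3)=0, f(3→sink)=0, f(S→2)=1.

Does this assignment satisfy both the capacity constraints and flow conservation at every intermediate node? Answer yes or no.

No

Capacity violated on 2→1: flow 3 > capacity 1.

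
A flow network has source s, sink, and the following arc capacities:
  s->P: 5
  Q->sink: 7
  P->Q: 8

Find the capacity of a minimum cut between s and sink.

Max flow = 5 (via 1 augmenting path).
In the residual at optimum, the set reachable from s is {s}.
Cut edges: s->P (cap 5). Sum = 5.

5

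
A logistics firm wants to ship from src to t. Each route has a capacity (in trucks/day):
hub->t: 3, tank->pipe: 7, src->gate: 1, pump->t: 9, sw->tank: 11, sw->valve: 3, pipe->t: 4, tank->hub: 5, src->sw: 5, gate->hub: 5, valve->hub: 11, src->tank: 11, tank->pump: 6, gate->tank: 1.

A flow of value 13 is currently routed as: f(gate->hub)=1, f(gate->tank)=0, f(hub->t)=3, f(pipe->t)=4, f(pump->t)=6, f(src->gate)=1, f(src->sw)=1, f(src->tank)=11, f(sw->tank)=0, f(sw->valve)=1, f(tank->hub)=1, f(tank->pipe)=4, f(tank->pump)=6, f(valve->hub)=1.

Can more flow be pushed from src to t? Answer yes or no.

No

Residual reachable from src: {gate, hub, pipe, src, sw, tank, valve}; t is not reachable.
Saturated cut: tank->pump, pipe->t, hub->t with total capacity 13 = current flow value. Flow is maximum.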